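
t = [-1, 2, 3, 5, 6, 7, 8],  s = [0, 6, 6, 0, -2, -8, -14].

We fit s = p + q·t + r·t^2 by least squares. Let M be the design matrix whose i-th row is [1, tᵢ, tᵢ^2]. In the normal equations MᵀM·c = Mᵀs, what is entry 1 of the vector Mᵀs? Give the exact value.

Entry 1 ↔ basis 1, so (Mᵀs)_{1} = Σᵢ sᵢ = (1)·(0) + (1)·(6) + (1)·(6) + (1)·(0) + (1)·(-2) + (1)·(-8) + (1)·(-14) = -12.

-12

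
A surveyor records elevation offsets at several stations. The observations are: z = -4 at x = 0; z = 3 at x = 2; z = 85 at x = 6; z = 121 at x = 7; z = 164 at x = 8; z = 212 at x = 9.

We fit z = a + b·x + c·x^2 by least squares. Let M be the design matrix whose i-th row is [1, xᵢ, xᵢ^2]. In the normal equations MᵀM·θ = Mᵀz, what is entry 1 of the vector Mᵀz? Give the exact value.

Entry 1 ↔ basis 1, so (Mᵀz)_{1} = Σᵢ zᵢ = (1)·(-4) + (1)·(3) + (1)·(85) + (1)·(121) + (1)·(164) + (1)·(212) = 581.

581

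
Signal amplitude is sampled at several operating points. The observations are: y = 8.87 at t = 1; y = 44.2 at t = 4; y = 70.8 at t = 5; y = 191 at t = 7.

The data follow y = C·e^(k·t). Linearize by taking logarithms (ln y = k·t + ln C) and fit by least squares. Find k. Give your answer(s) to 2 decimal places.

Taking logs, ln y = k·t + ln C, so regress ln y on t.
Over the data: Σt = 17.0000, Σ(t)² = 91.0000, Σln y = 15.4835, Σt·ln y = 75.4028.
Normal system: [[91.0000, 17.0000]; [17.0000, 4]]·[k, ln C]ᵀ = [75.4028, 15.4835]ᵀ.
Solving (det = 75.0000): k = 0.51188, ln C = 1.69539.

k = 0.51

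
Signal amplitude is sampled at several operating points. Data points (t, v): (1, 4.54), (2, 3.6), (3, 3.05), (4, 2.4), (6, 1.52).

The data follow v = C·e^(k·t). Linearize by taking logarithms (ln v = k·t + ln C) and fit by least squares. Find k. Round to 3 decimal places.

k = -0.217

Taking logs, ln v = k·t + ln C, so regress ln v on t.
XᵀX = [[66.0000, 16.0000]; [16.0000, 5]], rhs = [13.4344, 5.2032]ᵀ  (here Σt = 16.0000, Σ(t)² = 66.0000, Σln v = 5.2032, Σt·ln v = 13.4344).
Solving (det = 74.0000): k = -0.21729, ln C = 1.73595.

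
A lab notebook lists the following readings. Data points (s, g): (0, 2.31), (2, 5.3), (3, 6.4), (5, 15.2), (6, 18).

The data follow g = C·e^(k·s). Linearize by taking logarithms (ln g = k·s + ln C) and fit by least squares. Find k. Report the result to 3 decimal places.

k = 0.348

Taking logs, ln g = k·s + ln C, so regress ln g on s.
Sums: Σs = 16.0000, Σ(s)² = 74.0000, Σln g = 9.9729, Σs·ln g = 39.8530.
Normal system: [[74.0000, 16.0000]; [16.0000, 5]]·[k, ln C]ᵀ = [39.8530, 9.9729]ᵀ.
Δ = 74.0000·5 − (16.0000)² = 114.0000; k = (39.8530·5 − 16.0000·9.9729)/114.0000 = 0.34823, ln C = (74.0000·9.9729 − 16.0000·39.8530)/114.0000 = 0.88024.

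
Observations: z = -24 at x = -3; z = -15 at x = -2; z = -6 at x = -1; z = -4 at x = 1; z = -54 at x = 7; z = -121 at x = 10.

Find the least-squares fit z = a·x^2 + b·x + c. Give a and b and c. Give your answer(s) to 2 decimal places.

a = -1.43, b = 2.62, c = -3.44

Entries of AᵀA: Σx^2·x^2 = 12500, Σx^2·x = 1308, Σx^2 = 164, Σx·x = 164, Σx = 12, Σ1 = 6.
And Σx^2·z = -15032, Σx·z = -1484, Σz = -224.
Solving the 3×3 system (Gaussian elimination) gives a = -1243/868, b = 1627/620, c = -3732/1085.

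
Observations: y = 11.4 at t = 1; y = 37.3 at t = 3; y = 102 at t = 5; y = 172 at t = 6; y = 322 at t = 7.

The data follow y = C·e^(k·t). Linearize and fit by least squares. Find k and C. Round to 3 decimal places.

k = 0.547, C = 6.783

Taking logs, ln y = k·t + ln C, so regress ln y on t.
XᵀX = [[120.0000, 22.0000]; [22.0000, 5]], rhs = [107.7223, 21.5996]ᵀ  (here Σt = 22.0000, Σ(t)² = 120.0000, Σln y = 21.5996, Σt·ln y = 107.7223).
Slope k = (n·Σt·ln y − Σt·Σln y)/(n·Σ(t)² − (Σt)²) = (5·107.7223 − 22.0000·21.5996)/116.0000 = 0.54672; ln C = (Σln y − k·Σt)/n = 1.91435, so C = exp(1.91435) = 6.78254.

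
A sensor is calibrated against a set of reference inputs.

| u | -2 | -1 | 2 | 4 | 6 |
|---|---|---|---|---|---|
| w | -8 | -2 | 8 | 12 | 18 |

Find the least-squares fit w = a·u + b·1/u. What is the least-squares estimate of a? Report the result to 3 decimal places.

Normal-equation sums: Σu·u = 61, Σu·1/u = 5, Σ1/u·1/u = 229/144.
Right-hand side: Σu·w = 190, Σ1/u·w = 16.
Determinant 61·(229/144) − 5² = 10369/144.
a = (190·(229/144) − 5·16)/(10369/144) = 31990/10369; b = (61·16 − 5·190)/(10369/144) = 3744/10369.

a = 3.085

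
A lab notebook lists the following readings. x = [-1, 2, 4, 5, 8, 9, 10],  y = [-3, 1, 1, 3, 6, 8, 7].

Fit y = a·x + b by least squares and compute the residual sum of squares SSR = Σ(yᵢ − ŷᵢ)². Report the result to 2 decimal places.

SSR = 3.91

Normal-equation sums: Σx·x = 291, Σx = 37, Σ1 = 7.
Moment sums: Σx·y = 214, Σy = 23.
So AᵀA·[a, b]ᵀ = Aᵀy: [[291, 37]; [37, 7]]·[a, b]ᵀ = [214, 23]ᵀ.
Determinant 291·7 − 37² = 668.
a = (214·7 − 37·23)/668 = 647/668; b = (291·23 − 37·214)/668 = -1225/668.
Residuals: -33/167, 599/668, -695/668, -3/334, 57/668, 373/334, -569/668; SSR = 2609/668.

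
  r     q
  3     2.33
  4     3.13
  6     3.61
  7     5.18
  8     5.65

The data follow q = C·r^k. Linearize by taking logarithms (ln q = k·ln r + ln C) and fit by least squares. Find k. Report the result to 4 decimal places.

k = 0.8659

Taking logs, ln q = k·ln r + ln C, so regress ln q on ln r.
Σln r = 8.3020, Σ(ln r)² = 14.4498, Σln q = 6.6471, Σln r·ln q = 11.6127.
Equations: 14.4498·k + 8.3020·ln C = 11.6127;  8.3020·k + 5·ln C = 6.6471.
Slope k = (n·Σln r·ln q − Σln r·Σln q)/(n·Σ(ln r)² − (Σln r)²) = (5·11.6127 − 8.3020·6.6471)/3.3255 = 0.86585; ln C = (Σln q − k·Σln r)/n = -0.10825.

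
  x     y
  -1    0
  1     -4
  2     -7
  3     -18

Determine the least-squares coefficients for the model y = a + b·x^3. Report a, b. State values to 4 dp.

Compute the Gram sums: Σ1 = 4, Σx^3 = 35, Σx^3·x^3 = 795.
Moment sums: Σy = -29, Σx^3·y = -546.
Normal equations: [[4, 35]; [35, 795]]·[a, b]ᵀ = [-29, -546]ᵀ.
Determinant 4·795 − 35² = 1955.
a = ((-29)·795 − 35·(-546))/1955 = -789/391; b = (4·(-546) − 35·(-29))/1955 = -1169/1955.

a = -2.0179, b = -0.5980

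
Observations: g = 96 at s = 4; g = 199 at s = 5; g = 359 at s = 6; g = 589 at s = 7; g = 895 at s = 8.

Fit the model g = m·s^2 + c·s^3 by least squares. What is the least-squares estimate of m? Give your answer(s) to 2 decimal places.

Normal-equation sums: Σs^2·s^2 = 8674, Σs^2·s^3 = 61500, Σs^3·s^3 = 446170.
For Mᵀg: Σs^2·g = 105576, Σs^3·g = 768830.
Normal equations: [[8674, 61500]; [61500, 446170]]·[m, c]ᵀ = [105576, 768830]ᵀ.
det = 8674·446170 − 61500² = 87828580.
m = (105576·446170 − 61500·768830)/87828580 = -8910054/4391429; c = (8674·768830 − 61500·105576)/87828580 = 8795371/4391429.

m = -2.03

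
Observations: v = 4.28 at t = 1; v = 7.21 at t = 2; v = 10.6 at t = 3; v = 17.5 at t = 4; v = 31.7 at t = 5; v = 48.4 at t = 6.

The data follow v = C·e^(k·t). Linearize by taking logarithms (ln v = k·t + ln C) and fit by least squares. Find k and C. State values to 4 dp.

k = 0.4878, C = 2.6053

Linearized form: ln v = k·t + ln C. From the 6 transformed points,
Σt = 21.0000, Σ(t)² = 91.0000, Σln v = 15.9883, Σt·ln v = 64.4948.
Equations: 91.0000·k + 21.0000·ln C = 64.4948;  21.0000·k + 6·ln C = 15.9883.
Δ = 91.0000·6 − (21.0000)² = 105.0000; k = (64.4948·6 − 21.0000·15.9883)/105.0000 = 0.48776, ln C = (91.0000·15.9883 − 21.0000·64.4948)/105.0000 = 0.95755, so C = exp(0.95755) = 2.60531.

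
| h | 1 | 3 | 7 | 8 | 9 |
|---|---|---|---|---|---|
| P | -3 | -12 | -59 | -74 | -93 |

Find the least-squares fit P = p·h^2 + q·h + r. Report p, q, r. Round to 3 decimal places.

p = -1.045, q = -0.859, r = -0.742

The normal system XᵀX·[p, q, r]ᵀ = XᵀP is [[13140, 1612, 204]; [1612, 204, 28]; [204, 28, 5]]·[p, q, r]ᵀ = [-15271, -1881, -241]ᵀ.
Inverting the 3×3 Gram matrix, [p, q, r]ᵀ = [-4461/4268, -917/1067, -72/97]ᵀ.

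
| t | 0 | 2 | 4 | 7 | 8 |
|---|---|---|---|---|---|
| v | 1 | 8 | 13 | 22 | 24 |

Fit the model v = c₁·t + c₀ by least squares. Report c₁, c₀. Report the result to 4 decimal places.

Forming AᵀA = [[133, 21]; [21, 5]] and Aᵀv = [414, 68]ᵀ gives AᵀA·[c₁, c₀]ᵀ = Aᵀv.
Eliminating c₀: 5·(row 1) − 21·(row 2) gives 224·c₁ = 5·414 − 21·68 = 642, so c₁ = 321/112.
Then c₀ = (68 − 21·(321/112))/5 = 25/16.

c₁ = 2.8661, c₀ = 1.5625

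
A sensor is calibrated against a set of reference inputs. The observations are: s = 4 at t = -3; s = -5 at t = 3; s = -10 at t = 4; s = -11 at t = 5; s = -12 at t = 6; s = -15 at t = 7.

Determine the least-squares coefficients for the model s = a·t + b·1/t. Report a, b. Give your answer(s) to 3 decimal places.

a = -2.285, b = 5.008

Normal-equation sums: Σt·t = 144, Σt·1/t = 6, Σ1/t·1/t = 7309/19600.
For Xᵀs: Σt·s = -299, Σ1/t·s = -829/70.
So XᵀX·[a, b]ᵀ = Xᵀs: [[144, 6]; [6, 7309/19600]]·[a, b]ᵀ = [-299, -829/70]ᵀ.
Eliminating b: (7309/19600)·(row 1) − 6·(row 2) gives (21681/1225)·a = (7309/19600)·(-299) − 6·(-829/70) = -792671/19600, so a = -72061/31536.
Then b = ((-829/70) − 6·(-72061/31536))/(7309/19600) = 3290/657.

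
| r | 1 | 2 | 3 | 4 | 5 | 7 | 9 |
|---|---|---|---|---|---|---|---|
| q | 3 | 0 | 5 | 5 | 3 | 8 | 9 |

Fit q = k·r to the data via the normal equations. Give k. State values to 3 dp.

k = 1.027

The normal system XᵀX·[k]ᵀ = Xᵀq is [[185]]·[k]ᵀ = [190]ᵀ.
Hence k = 190 / 185 ≈ 1.02703.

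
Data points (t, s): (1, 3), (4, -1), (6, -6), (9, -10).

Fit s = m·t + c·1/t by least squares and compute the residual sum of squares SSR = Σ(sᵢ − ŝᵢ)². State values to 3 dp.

SSR = 5.675

Entries of MᵀM: Σt·t = 134, Σt·1/t = 4, Σ1/t·1/t = 1429/1296.
Moment sums: Σt·s = -127, Σ1/t·s = 23/36.
Normal equations: [[134, 4]; [4, 1429/1296]]·[m, c]ᵀ = [-127, 23/36]ᵀ.
Determinant 134·(1429/1296) − 4² = 85375/648.
m = ((-127)·(1429/1296) − 4·(23/36))/(85375/648) = -36959/34150; c = (134·(23/36) − 4·(-127))/(85375/648) = 76932/17075.
Residuals: -2891/6830, 7522/3415, -879/3415, -5193/6830; SSR = 38761/6830.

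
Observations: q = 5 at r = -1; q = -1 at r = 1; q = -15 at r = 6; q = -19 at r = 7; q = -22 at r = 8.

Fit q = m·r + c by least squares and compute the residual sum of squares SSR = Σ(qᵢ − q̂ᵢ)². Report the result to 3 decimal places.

MᵀM·[m, c]ᵀ = Mᵀq reads: 151·m + 21·c = -405;  21·m + 5·c = -52.
Eliminating c: 5·(row 1) − 21·(row 2) gives 314·m = 5·(-405) − 21·(-52) = -933, so m = -933/314.
Then c = ((-52) − 21·(-933/314))/5 = 653/314.
Residuals: -8/157, -17/157, 235/314, -44/157, -97/314; SSR = 235/314.

SSR = 0.748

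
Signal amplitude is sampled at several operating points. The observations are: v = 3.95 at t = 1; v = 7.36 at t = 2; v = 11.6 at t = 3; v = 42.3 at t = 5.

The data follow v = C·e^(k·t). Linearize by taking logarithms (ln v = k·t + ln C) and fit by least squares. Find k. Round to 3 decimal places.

k = 0.587

Taking logs, ln v = k·t + ln C, so regress ln v on t.
Σt = 11.0000, Σ(t)² = 39.0000, Σln v = 9.5656, Σt·ln v = 31.4428.
Equations: 39.0000·k + 11.0000·ln C = 31.4428;  11.0000·k + 4·ln C = 9.5656.
Slope k = (n·Σt·ln v − Σt·Σln v)/(n·Σ(t)² − (Σt)²) = (4·31.4428 − 11.0000·9.5656)/35.0000 = 0.58714; ln C = (Σln v − k·Σt)/n = 0.77676.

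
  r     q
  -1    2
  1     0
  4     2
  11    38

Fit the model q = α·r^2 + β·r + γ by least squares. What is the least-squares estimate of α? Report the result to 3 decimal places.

α = 0.425

Entries of XᵀX: Σr^2·r^2 = 14899, Σr^2·r = 1395, Σr^2 = 139, Σr·r = 139, Σr = 15, Σ1 = 4.
Moment sums: Σr^2·q = 4632, Σr·q = 424, Σq = 42.
XᵀX·[α, β, γ]ᵀ = Xᵀq becomes [[14899, 1395, 139]; [1395, 139, 15]; [139, 15, 4]]·[α, β, γ]ᵀ = [4632, 424, 42]ᵀ.
Inverting the 3×3 Gram matrix, [α, β, γ]ᵀ = [989/2325, -197/155, 1126/2325]ᵀ.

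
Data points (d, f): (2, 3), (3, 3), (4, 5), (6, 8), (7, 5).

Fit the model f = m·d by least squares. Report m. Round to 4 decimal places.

m = 1.0351

The normal equations are: 114·m = 118.
(Σd·d = 114, Σd·f = 118.)
m = 118/114 = 1.03509.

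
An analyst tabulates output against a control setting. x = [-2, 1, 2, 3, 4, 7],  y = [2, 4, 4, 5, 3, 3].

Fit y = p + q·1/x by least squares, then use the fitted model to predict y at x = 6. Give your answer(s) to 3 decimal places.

ŷ = 3.318

Setting ∂/∂p … = 0 gives: 6·p + (145/84)·q = 21;  (145/84)·p + (11953/7056)·q = 659/84.
Eliminating q: (11953/7056)·(row 1) − (145/84)·(row 2) gives (50693/7056)·p = (11953/7056)·21 − (145/84)·(659/84) = 77729/3528, so p = 155458/50693.
Then q = ((659/84) − (145/84)·(155458/50693))/(11953/7056) = 76356/50693.
At x = 6: ŷ = (155458/50693)·(1) + (76356/50693)·(1/6) = 168184/50693.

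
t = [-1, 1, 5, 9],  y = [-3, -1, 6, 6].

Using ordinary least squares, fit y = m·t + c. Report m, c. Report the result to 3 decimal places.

m = 0.983, c = -1.441

AᵀA·[m, c]ᵀ = Aᵀy reads: 108·m + 14·c = 86;  14·m + 4·c = 8.
Eliminating c: 4·(row 1) − 14·(row 2) gives 236·m = 4·86 − 14·8 = 232, so m = 58/59.
Then c = (8 − 14·(58/59))/4 = -85/59.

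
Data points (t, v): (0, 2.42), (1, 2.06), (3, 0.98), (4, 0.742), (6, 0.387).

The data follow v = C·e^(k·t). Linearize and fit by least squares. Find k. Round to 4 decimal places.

k = -0.3147

Taking logs, ln v = k·t + ln C, so regress ln v on t.
XᵀX = [[62.0000, 14.0000]; [14.0000, 5]], rhs = [-6.2275, 0.3385]ᵀ  (here Σt = 14.0000, Σ(t)² = 62.0000, Σln v = 0.3385, Σt·ln v = -6.2275).
Δ = 62.0000·5 − (14.0000)² = 114.0000; k = (-6.2275·5 − 14.0000·0.3385)/114.0000 = -0.31471, ln C = (62.0000·0.3385 − 14.0000·-6.2275)/114.0000 = 0.94890.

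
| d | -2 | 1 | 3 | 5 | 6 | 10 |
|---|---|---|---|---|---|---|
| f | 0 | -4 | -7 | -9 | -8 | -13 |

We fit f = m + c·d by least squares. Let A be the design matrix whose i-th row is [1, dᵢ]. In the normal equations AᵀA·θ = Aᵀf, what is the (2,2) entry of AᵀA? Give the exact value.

175

Row 2 ↔ basis d, column 2 ↔ basis d, so (AᵀA)_{2,2} = Σᵢ (d)·(d) = (-2)·(-2) + (1)·(1) + (3)·(3) + (5)·(5) + (6)·(6) + (10)·(10) = 175.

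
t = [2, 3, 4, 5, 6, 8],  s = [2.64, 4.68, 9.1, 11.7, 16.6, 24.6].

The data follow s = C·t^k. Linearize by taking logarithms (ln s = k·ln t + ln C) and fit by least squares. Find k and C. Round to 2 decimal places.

Taking logs, ln s = k·ln t + ln C, so regress ln s on ln t.
Σln t = 8.6587, Σ(ln t)² = 13.7340, Σln s = 13.1941, Σln t·ln s = 21.0820.
Equations: 13.7340·k + 8.6587·ln C = 21.0820;  8.6587·k + 6·ln C = 13.1941.
Solving (det = 7.4309): k = 1.64826, ln C = -0.17962, so C = exp(-0.17962) = 0.83559.

k = 1.65, C = 0.84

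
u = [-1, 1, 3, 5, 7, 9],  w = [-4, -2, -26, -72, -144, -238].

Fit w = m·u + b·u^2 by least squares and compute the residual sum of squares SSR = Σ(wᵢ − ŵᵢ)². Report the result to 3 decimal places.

SSR = 1.440

With design matrix M, MᵀM = [[166, 1224]; [1224, 9670]] and Mᵀw = [-3586, -28374]ᵀ.
Δ = 166·9670 − 1224² = 107044.
m = ((-3586)·9670 − 1224·(-28374))/107044 = 13289/26761; b = (166·(-28374) − 1224·(-3586))/107044 = -80205/26761.
Residuals: -13550/26761, 13394/26761, -13808/26761, 11888/26761, -2366/3823, 7886/26761; SSR = 38544/26761.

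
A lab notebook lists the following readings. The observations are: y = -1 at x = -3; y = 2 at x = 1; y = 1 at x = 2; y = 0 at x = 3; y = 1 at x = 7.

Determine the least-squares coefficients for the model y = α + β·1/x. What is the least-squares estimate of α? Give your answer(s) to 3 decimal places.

α = -0.086

Forming AᵀA = [[5, 23/14]; [23/14, 2633/1764]] and Aᵀy = [3, 125/42]ᵀ gives AᵀA·[α, β]ᵀ = Aᵀy.
Eliminating β: (2633/1764)·(row 1) − (23/14)·(row 2) gives (2101/441)·α = (2633/1764)·3 − (23/14)·(125/42) = -121/294, so α = -33/382.
Then β = ((125/42) − (23/14)·(-33/382))/(2633/1764) = 399/191.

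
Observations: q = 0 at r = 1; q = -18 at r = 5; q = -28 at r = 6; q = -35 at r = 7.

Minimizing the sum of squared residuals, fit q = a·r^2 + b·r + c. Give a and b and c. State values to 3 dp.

From the data, Σr^2·r^2 = 4323, Σr^2·r = 685, Σr^2 = 111, Σr·r = 111, Σr = 19, Σ1 = 4.
Right-hand side: Σr^2·q = -3173, Σr·q = -503, Σq = -81.
Row-reducing yields a = -545/902, b = -997/902, c = 797/451.

a = -0.604, b = -1.105, c = 1.767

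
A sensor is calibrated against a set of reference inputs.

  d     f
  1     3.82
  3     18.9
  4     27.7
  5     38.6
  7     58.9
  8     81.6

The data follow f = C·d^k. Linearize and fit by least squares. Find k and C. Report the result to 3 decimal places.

k = 1.441, C = 3.813

Linearized form: ln f = k·ln d + ln C. From the 6 transformed points,
Σln d = 8.1197, Σ(ln d)² = 13.8297, Σln f = 19.7318, Σln d·ln f = 30.7977.
Equations: 13.8297·k + 8.1197·ln C = 30.7977;  8.1197·k + 6·ln C = 19.7318.
Δ = 13.8297·6 − (8.1197)² = 17.0487; k = (30.7977·6 − 8.1197·19.7318)/17.0487 = 1.44119, ln C = (13.8297·19.7318 − 8.1197·30.7977)/17.0487 = 1.33829, so C = exp(1.33829) = 3.81251.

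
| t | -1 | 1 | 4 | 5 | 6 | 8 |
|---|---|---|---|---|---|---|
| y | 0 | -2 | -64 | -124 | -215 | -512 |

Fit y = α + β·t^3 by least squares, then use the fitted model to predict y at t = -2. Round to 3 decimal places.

The normal system XᵀX·[α, β]ᵀ = Xᵀy is [[6, 917]; [917, 328523]]·[α, β]ᵀ = [-917, -328182]ᵀ.
det = 6·328523 − 917² = 1130249.
α = ((-917)·328523 − 917·(-328182))/1130249 = -312697/1130249; β = (6·(-328182) − 917·(-917))/1130249 = -1128203/1130249.
At t = -2: ŷ = (-312697/1130249)·(1) + (-1128203/1130249)·(-8) = 8712927/1130249.

ŷ = 7.709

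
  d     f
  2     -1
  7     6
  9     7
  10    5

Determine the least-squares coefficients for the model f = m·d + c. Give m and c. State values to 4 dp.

m = 0.8947, c = -2.0132

Forming XᵀX = [[234, 28]; [28, 4]] and Xᵀf = [153, 17]ᵀ gives XᵀX·[m, c]ᵀ = Xᵀf.
det = 234·4 − 28² = 152.
m = (153·4 − 28·17)/152 = 17/19; c = (234·17 − 28·153)/152 = -153/76.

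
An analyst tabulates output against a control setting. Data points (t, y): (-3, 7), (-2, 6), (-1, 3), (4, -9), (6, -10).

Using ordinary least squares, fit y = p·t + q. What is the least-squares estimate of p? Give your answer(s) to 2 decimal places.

p = -2.06

Setting ∂/∂p … = 0 gives: 66·p + 4·q = -132;  4·p + 5·q = -3.
(Σt·t = 66, Σt = 4, Σ1 = 5, Σt·y = -132, Σy = -3.)
Δ = 66·5 − 4² = 314.
p = ((-132)·5 − 4·(-3))/314 = -324/157; q = (66·(-3) − 4·(-132))/314 = 165/157.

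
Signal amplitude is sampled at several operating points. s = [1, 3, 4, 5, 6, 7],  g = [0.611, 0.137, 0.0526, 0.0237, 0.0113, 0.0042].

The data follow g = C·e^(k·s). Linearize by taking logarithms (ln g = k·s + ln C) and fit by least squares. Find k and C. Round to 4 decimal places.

k = -0.8265, C = 1.4836

Linearized form: ln g = k·s + ln C. From the 6 transformed points,
XᵀX = [[136.0000, 26.0000]; [26.0000, 6]], rhs = [-102.1539, -19.1234]ᵀ  (here Σs = 26.0000, Σ(s)² = 136.0000, Σln g = -19.1234, Σs·ln g = -102.1539).
Solving (det = 140.0000): k = -0.82654, ln C = 0.39445, so C = exp(0.39445) = 1.48357.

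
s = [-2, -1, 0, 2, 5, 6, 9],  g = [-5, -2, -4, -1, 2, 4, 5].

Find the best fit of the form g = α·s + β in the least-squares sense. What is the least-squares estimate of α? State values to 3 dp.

α = 0.922

With design matrix A, AᵀA = [[151, 19]; [19, 7]] and Aᵀg = [89, -1]ᵀ.
Δ = 151·7 − 19² = 696.
α = (89·7 − 19·(-1))/696 = 107/116; β = (151·(-1) − 19·89)/696 = -307/116.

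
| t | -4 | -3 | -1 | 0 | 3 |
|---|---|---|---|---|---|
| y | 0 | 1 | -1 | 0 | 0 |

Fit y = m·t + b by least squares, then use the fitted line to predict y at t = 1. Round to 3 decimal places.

From the data, Σt·t = 35, Σt = -5, Σ1 = 5.
For Aᵀy: Σt·y = -2, Σy = 0.
Normal equations: [[35, -5]; [-5, 5]]·[m, b]ᵀ = [-2, 0]ᵀ.
det = 35·5 − (-5)² = 150.
m = ((-2)·5 − (-5)·0)/150 = -1/15; b = (35·0 − (-5)·(-2))/150 = -1/15.
At t = 1: ŷ = (-1/15)·(1) + (-1/15)·(1) = -2/15.

ŷ = -0.133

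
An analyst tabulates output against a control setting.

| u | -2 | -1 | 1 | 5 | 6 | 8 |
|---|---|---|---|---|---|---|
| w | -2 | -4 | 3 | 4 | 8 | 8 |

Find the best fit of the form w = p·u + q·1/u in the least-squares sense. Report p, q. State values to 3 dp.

MᵀM·[p, q]ᵀ = Mᵀw reads: 131·p + 6·q = 143;  6·p + (33601/14400)·q = 167/15.
(Σu·u = 131, Σu·1/u = 6, Σ1/u·1/u = 33601/14400, Σu·w = 143, Σ1/u·w = 167/15.)
det = 131·(33601/14400) − 6² = 3883331/14400.
p = (143·(33601/14400) − 6·(167/15))/(3883331/14400) = 3843023/3883331; q = (131·(167/15) − 6·143)/(3883331/14400) = 8646720/3883331.

p = 0.990, q = 2.227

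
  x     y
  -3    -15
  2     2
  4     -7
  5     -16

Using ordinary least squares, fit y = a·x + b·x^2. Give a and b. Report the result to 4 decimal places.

a = 2.1298, b = -1.0236

The normal equations are: 54·a + 170·b = -59;  170·a + 978·b = -639.
Determinant 54·978 − 170² = 23912.
a = ((-59)·978 − 170·(-639))/23912 = 6366/2989; b = (54·(-639) − 170·(-59))/23912 = -6119/5978.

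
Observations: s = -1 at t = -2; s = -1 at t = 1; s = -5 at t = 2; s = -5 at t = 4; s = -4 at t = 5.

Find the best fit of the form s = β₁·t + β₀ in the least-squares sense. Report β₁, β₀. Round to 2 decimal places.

β₁ = -0.57, β₀ = -2.07

Sums needed: Σt·t = 50, Σt = 10, Σ1 = 5.
For Xᵀs: Σt·s = -49, Σs = -16.
Normal equations: [[50, 10]; [10, 5]]·[β₁, β₀]ᵀ = [-49, -16]ᵀ.
det = 50·5 − 10² = 150.
β₁ = ((-49)·5 − 10·(-16))/150 = -17/30; β₀ = (50·(-16) − 10·(-49))/150 = -31/15.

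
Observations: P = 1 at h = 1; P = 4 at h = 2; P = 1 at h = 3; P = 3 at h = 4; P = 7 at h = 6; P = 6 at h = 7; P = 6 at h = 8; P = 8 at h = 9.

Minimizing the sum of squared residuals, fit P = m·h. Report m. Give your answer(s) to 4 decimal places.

Forming MᵀM = [[260]] and MᵀP = [228]ᵀ gives MᵀM·[m]ᵀ = MᵀP.
Hence m = 228 / 260 ≈ 0.876923.

m = 0.8769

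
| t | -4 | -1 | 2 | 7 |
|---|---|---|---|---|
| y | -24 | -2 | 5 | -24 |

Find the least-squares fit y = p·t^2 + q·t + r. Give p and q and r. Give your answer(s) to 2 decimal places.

The normal system AᵀA·[p, q, r]ᵀ = Aᵀy is [[2674, 286, 70]; [286, 70, 4]; [70, 4, 4]]·[p, q, r]ᵀ = [-1542, -60, -45]ᵀ.
Inverting the 3×3 Gram matrix, [p, q, r]ᵀ = [-5173/5442, 5231/1814, 6806/2721]ᵀ.

p = -0.95, q = 2.88, r = 2.50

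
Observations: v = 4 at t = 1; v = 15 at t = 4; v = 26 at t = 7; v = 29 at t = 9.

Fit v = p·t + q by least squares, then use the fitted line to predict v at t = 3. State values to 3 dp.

MᵀM·[p, q]ᵀ = Mᵀv reads: 147·p + 21·q = 507;  21·p + 4·q = 74.
Eliminating q: 4·(row 1) − 21·(row 2) gives 147·p = 4·507 − 21·74 = 474, so p = 158/49.
Then q = (74 − 21·(158/49))/4 = 11/7.
At t = 3: v̂ = (158/49)·(3) + (11/7)·(1) = 551/49.

v̂ = 11.245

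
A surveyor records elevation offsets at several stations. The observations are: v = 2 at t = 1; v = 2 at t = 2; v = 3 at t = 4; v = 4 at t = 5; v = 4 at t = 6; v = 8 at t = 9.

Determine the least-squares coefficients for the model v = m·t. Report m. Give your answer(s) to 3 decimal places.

m = 0.822

From the data, Σt·t = 163.
Right-hand side: Σt·v = 134.
m = 134/163 = 0.822086.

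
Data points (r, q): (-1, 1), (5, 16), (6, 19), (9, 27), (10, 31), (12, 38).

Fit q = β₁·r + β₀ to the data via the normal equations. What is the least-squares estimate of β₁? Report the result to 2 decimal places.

β₁ = 2.81

From the data, Σr·r = 387, Σr = 41, Σ1 = 6.
Right-hand side: Σr·q = 1202, Σq = 132.
So AᵀA·[β₁, β₀]ᵀ = Aᵀq: [[387, 41]; [41, 6]]·[β₁, β₀]ᵀ = [1202, 132]ᵀ.
det = 387·6 − 41² = 641.
β₁ = (1202·6 − 41·132)/641 = 1800/641; β₀ = (387·132 − 41·1202)/641 = 1802/641.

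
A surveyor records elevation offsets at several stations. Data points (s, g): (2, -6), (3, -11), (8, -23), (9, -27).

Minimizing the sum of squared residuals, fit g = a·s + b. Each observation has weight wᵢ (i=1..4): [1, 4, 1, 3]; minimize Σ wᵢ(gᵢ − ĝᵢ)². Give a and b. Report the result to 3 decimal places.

From the data, Σwᵢ·s·s = 347, Σwᵢ·s = 49, Σwᵢ·1 = 9.
And Σwᵢ·s·g = -1057, Σwᵢ·g = -154.
So XᵀWX·[a, b]ᵀ = XᵀWg: [[347, 49]; [49, 9]]·[a, b]ᵀ = [-1057, -154]ᵀ.
Δ = 347·9 − 49² = 722.
a = ((-1057)·9 − 49·(-154))/722 = -1967/722; b = (347·(-154) − 49·(-1057))/722 = -1645/722.

a = -2.724, b = -2.278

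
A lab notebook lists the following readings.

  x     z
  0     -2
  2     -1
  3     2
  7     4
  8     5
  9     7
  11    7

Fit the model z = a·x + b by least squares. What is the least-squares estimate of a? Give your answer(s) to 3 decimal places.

a = 0.868

The normal system MᵀM·[a, b]ᵀ = Mᵀz is [[328, 40]; [40, 7]]·[a, b]ᵀ = [212, 22]ᵀ.
Δ = 328·7 − 40² = 696.
a = (212·7 − 40·22)/696 = 151/174; b = (328·22 − 40·212)/696 = -158/87.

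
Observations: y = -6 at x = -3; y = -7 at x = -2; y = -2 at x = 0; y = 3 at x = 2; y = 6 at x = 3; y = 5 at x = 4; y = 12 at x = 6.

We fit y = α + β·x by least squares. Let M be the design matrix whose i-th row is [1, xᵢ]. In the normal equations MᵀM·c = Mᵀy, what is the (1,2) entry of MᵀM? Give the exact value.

10

Row 1 ↔ basis 1, column 2 ↔ basis x, so (MᵀM)_{1,2} = Σᵢ x = (1)·(-3) + (1)·(-2) + (1)·(0) + (1)·(2) + (1)·(3) + (1)·(4) + (1)·(6) = 10.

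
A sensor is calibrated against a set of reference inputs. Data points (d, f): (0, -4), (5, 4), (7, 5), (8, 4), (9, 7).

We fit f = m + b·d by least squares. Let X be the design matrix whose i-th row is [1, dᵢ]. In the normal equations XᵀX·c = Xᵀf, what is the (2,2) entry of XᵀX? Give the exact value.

Row 2 ↔ basis d, column 2 ↔ basis d, so (XᵀX)_{2,2} = Σᵢ (d)·(d) = (0)·(0) + (5)·(5) + (7)·(7) + (8)·(8) + (9)·(9) = 219.

219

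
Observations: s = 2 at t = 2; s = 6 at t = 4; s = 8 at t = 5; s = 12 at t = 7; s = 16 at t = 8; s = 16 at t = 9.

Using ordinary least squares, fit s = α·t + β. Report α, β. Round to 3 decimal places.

Compute the Gram sums: Σt·t = 239, Σt = 35, Σ1 = 6.
Right-hand side: Σt·s = 424, Σs = 60.
Determinant 239·6 − 35² = 209.
α = (424·6 − 35·60)/209 = 444/209; β = (239·60 − 35·424)/209 = -500/209.

α = 2.124, β = -2.392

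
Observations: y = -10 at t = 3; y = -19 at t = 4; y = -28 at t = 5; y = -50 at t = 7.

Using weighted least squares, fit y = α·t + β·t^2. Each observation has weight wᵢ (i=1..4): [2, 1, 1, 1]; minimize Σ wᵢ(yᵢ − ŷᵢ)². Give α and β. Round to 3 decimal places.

The normal system XᵀWX·[α, β]ᵀ = XᵀWy is [[108, 586]; [586, 3444]]·[α, β]ᵀ = [-626, -3634]ᵀ.
Δ = 108·3444 − 586² = 28556.
α = ((-626)·3444 − 586·(-3634))/28556 = -6605/7139; β = (108·(-3634) − 586·(-626))/28556 = -6409/7139.

α = -0.925, β = -0.898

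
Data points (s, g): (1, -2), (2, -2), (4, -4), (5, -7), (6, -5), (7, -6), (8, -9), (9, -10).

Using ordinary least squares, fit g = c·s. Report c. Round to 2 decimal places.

c = -1.05

Normal-equation sums: Σs·s = 276.
For Mᵀg: Σs·g = -291.
Normal equations: [[276]]·[c]ᵀ = [-291]ᵀ.
c = (-291)/276 = -1.05435.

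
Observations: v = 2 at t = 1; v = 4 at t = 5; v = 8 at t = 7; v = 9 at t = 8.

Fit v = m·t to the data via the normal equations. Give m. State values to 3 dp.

The normal system MᵀM·[m]ᵀ = Mᵀv is [[139]]·[m]ᵀ = [150]ᵀ.
Hence m = 150 / 139 ≈ 1.07914.

m = 1.079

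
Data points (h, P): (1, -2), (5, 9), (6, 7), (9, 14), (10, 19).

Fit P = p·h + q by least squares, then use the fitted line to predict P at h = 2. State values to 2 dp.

Sums needed: Σh·h = 243, Σh = 31, Σ1 = 5.
And Σh·P = 401, ΣP = 47.
det = 243·5 − 31² = 254.
p = (401·5 − 31·47)/254 = 274/127; q = (243·47 − 31·401)/254 = -505/127.
At h = 2: P̂ = (274/127)·(2) + (-505/127)·(1) = 43/127.

P̂ = 0.34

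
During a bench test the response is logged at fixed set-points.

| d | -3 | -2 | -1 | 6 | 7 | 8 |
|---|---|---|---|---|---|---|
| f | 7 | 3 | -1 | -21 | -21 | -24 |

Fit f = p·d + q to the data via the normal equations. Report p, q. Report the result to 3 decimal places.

The normal system AᵀA·[p, q]ᵀ = Aᵀf is [[163, 15]; [15, 6]]·[p, q]ᵀ = [-491, -57]ᵀ.
Δ = 163·6 − 15² = 753.
p = ((-491)·6 − 15·(-57))/753 = -697/251; q = (163·(-57) − 15·(-491))/753 = -642/251.

p = -2.777, q = -2.558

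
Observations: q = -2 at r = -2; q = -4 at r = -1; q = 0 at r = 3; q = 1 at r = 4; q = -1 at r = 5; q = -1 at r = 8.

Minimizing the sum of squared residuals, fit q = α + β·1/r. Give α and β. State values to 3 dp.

α = -0.873, β = 2.980

Forming AᵀA = [[6, -71/120]; [-71/120, 21301/14400]] and Aᵀq = [-7, 197/40]ᵀ gives AᵀA·[α, β]ᵀ = Aᵀq.
Δ = 6·(21301/14400) − (-71/120)² = 24553/2880.
α = ((-7)·(21301/14400) − (-71/120)·(197/40))/(24553/2880) = -107146/122765; β = (6·(197/40) − (-71/120)·(-7))/(24553/2880) = 73176/24553.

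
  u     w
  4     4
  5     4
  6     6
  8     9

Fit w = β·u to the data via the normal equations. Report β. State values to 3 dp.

β = 1.021

Sums needed: Σu·u = 141.
For Xᵀw: Σu·w = 144.
Hence β = 144 / 141 ≈ 1.02128.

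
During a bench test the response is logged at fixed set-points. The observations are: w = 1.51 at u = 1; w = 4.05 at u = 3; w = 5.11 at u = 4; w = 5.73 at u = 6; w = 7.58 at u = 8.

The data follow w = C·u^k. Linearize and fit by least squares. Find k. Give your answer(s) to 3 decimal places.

k = 0.762

Linearized form: ln w = k·ln u + ln C. From the 5 transformed points,
Σln u = 6.3561, Σ(ln u)² = 10.6632, Σln w = 7.2133, Σln u·ln w = 11.1378.
Equations: 10.6632·k + 6.3561·ln C = 11.1378;  6.3561·k + 5·ln C = 7.2133.
Δ = 10.6632·5 − (6.3561)² = 12.9161; k = (11.1378·5 − 6.3561·7.2133)/12.9161 = 0.76190, ln C = (10.6632·7.2133 − 6.3561·11.1378)/12.9161 = 0.47410.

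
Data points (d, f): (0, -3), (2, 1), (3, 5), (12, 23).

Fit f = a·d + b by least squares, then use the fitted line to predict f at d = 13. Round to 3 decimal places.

f̂ = 25.342

XᵀX·[a, b]ᵀ = Xᵀf reads: 157·a + 17·b = 293;  17·a + 4·b = 26.
Eliminating b: 4·(row 1) − 17·(row 2) gives 339·a = 4·293 − 17·26 = 730, so a = 730/339.
Then b = (26 − 17·(730/339))/4 = -899/339.
At d = 13: f̂ = (730/339)·(13) + (-899/339)·(1) = 8591/339.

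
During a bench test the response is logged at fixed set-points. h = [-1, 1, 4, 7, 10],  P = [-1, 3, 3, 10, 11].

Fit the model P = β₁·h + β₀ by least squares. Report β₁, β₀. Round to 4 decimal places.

Entries of MᵀM: Σh·h = 167, Σh = 21, Σ1 = 5.
And Σh·P = 196, ΣP = 26.
Normal equations: [[167, 21]; [21, 5]]·[β₁, β₀]ᵀ = [196, 26]ᵀ.
Δ = 167·5 − 21² = 394.
β₁ = (196·5 − 21·26)/394 = 217/197; β₀ = (167·26 − 21·196)/394 = 113/197.

β₁ = 1.1015, β₀ = 0.5736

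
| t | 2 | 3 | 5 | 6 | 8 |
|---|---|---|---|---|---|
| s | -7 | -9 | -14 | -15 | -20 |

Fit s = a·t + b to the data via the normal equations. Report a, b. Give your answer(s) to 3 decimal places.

From the data, Σt·t = 138, Σt = 24, Σ1 = 5.
Right-hand side: Σt·s = -361, Σs = -65.
AᵀA·[a, b]ᵀ = Aᵀs becomes [[138, 24]; [24, 5]]·[a, b]ᵀ = [-361, -65]ᵀ.
Eliminating b: 5·(row 1) − 24·(row 2) gives 114·a = 5·(-361) − 24·(-65) = -245, so a = -245/114.
Then b = ((-65) − 24·(-245/114))/5 = -51/19.

a = -2.149, b = -2.684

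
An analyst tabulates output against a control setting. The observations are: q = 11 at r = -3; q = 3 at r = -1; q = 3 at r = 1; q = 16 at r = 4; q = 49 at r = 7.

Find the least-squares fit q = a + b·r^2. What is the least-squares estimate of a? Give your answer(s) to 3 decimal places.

With design matrix X, XᵀX = [[5, 76]; [76, 2740]] and Xᵀq = [82, 2762]ᵀ.
det = 5·2740 − 76² = 7924.
a = (82·2740 − 76·2762)/7924 = 3692/1981; b = (5·2762 − 76·82)/7924 = 3789/3962.

a = 1.864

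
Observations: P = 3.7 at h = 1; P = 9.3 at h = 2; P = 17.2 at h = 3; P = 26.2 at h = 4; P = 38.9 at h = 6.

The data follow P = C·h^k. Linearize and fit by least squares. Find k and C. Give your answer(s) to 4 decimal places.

k = 1.3451, C = 3.7624

Linearized form: ln P = k·ln h + ln C. From the 5 transformed points,
Σln h = 4.9698, Σ(ln h)² = 6.8196, Σln P = 13.3100, Σln h·ln P = 15.7581.
Equations: 6.8196·k + 4.9698·ln C = 15.7581;  4.9698·k + 5·ln C = 13.3100.
Δ = 6.8196·5 − (4.9698)² = 9.3990; k = (15.7581·5 − 4.9698·13.3100)/9.3990 = 1.34506, ln C = (6.8196·13.3100 − 4.9698·15.7581)/9.3990 = 1.32506, so C = exp(1.32506) = 3.76242.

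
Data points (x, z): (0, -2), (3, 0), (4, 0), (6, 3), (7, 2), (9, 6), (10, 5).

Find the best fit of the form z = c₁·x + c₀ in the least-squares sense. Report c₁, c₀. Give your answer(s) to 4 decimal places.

Entries of AᵀA: Σx·x = 291, Σx = 39, Σ1 = 7.
For Aᵀz: Σx·z = 136, Σz = 14.
Normal equations: [[291, 39]; [39, 7]]·[c₁, c₀]ᵀ = [136, 14]ᵀ.
Δ = 291·7 − 39² = 516.
c₁ = (136·7 − 39·14)/516 = 203/258; c₀ = (291·14 − 39·136)/516 = -205/86.

c₁ = 0.7868, c₀ = -2.3837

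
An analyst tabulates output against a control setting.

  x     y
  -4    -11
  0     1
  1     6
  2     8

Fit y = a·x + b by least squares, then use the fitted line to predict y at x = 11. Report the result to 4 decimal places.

ŷ = 37.3253

Normal-equation sums: Σx·x = 21, Σx = -1, Σ1 = 4.
For Aᵀy: Σx·y = 66, Σy = 4.
Normal equations: [[21, -1]; [-1, 4]]·[a, b]ᵀ = [66, 4]ᵀ.
Determinant 21·4 − (-1)² = 83.
a = (66·4 − (-1)·4)/83 = 268/83; b = (21·4 − (-1)·66)/83 = 150/83.
At x = 11: ŷ = (268/83)·(11) + (150/83)·(1) = 3098/83.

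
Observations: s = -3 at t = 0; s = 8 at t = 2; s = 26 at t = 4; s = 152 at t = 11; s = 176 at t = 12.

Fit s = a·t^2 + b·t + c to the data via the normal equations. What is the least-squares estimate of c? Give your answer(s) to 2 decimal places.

MᵀM·[a, b, c]ᵀ = Mᵀs reads: 35649·a + 3131·b + 285·c = 44184;  3131·a + 285·b + 29·c = 3904;  285·a + 29·b + 5·c = 359.
Row-reducing yields a = 194981/204758, b = 726423/204758, c = -312773/102379.

c = -3.06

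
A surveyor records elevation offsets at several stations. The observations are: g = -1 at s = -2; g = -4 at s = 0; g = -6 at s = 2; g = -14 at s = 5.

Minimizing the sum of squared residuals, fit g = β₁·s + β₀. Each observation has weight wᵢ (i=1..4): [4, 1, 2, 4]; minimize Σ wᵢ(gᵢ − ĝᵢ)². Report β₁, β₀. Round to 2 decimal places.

Sums needed: Σwᵢ·s·s = 124, Σwᵢ·s = 16, Σwᵢ·1 = 11.
Right-hand side: Σwᵢ·s·g = -296, Σwᵢ·g = -76.
MᵀWM·[β₁, β₀]ᵀ = MᵀWg becomes [[124, 16]; [16, 11]]·[β₁, β₀]ᵀ = [-296, -76]ᵀ.
det = 124·11 − 16² = 1108.
β₁ = ((-296)·11 − 16·(-76))/1108 = -510/277; β₀ = (124·(-76) − 16·(-296))/1108 = -1172/277.

β₁ = -1.84, β₀ = -4.23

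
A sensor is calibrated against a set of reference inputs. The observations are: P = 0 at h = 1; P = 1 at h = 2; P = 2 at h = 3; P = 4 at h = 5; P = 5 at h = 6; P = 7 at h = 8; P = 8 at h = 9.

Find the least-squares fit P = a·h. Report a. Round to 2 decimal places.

a = 0.85

Normal-equation sums: Σh·h = 220.
Right-hand side: Σh·P = 186.
AᵀA·[a]ᵀ = AᵀP becomes [[220]]·[a]ᵀ = [186]ᵀ.
Hence a = 186 / 220 ≈ 0.845455.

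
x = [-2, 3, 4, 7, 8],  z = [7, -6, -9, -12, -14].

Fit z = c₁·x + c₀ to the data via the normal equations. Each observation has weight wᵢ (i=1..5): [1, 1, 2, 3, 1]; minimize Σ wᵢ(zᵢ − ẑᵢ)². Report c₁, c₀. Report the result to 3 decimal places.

c₁ = -1.983, c₀ = 1.046

The normal equations are: 256·c₁ + 38·c₀ = -468;  38·c₁ + 8·c₀ = -67.
Eliminating c₀: 8·(row 1) − 38·(row 2) gives 604·c₁ = 8·(-468) − 38·(-67) = -1198, so c₁ = -599/302.
Then c₀ = ((-67) − 38·(-599/302))/8 = 158/151.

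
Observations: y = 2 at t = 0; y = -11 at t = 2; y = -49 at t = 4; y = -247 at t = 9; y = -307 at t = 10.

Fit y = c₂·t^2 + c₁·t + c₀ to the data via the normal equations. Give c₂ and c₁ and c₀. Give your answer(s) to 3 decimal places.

c₂ = -3.035, c₁ = -0.467, c₀ = 1.924

Sums needed: Σt^2·t^2 = 16833, Σt^2·t = 1801, Σt^2 = 201, Σt·t = 201, Σt = 25, Σ1 = 5.
Moment sums: Σt^2·y = -51535, Σt·y = -5511, Σy = -612.
AᵀA·[c₂, c₁, c₀]ᵀ = Aᵀy becomes [[16833, 1801, 201]; [1801, 201, 25]; [201, 25, 5]]·[c₂, c₁, c₀]ᵀ = [-51535, -5511, -612]ᵀ.
Row-reducing yields c₂ = -29963/9874, c₁ = -9227/19748, c₀ = 38005/19748.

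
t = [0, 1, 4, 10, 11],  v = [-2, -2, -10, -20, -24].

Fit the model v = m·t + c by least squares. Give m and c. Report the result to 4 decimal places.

Entries of XᵀX: Σt·t = 238, Σt = 26, Σ1 = 5.
And Σt·v = -506, Σv = -58.
So XᵀX·[m, c]ᵀ = Xᵀv: [[238, 26]; [26, 5]]·[m, c]ᵀ = [-506, -58]ᵀ.
det = 238·5 − 26² = 514.
m = ((-506)·5 − 26·(-58))/514 = -511/257; c = (238·(-58) − 26·(-506))/514 = -324/257.

m = -1.9883, c = -1.2607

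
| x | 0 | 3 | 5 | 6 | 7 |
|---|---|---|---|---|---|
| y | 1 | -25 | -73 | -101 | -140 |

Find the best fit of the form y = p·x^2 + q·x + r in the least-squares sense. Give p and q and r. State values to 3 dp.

Entries of AᵀA: Σx^2·x^2 = 4403, Σx^2·x = 711, Σx^2 = 119, Σx·x = 119, Σx = 21, Σ1 = 5.
And Σx^2·y = -12546, Σx·y = -2026, Σy = -338.
Inverting the 3×3 Gram matrix, [p, q, r]ᵀ = [-1202/429, -68/143, 464/429]ᵀ.

p = -2.802, q = -0.476, r = 1.082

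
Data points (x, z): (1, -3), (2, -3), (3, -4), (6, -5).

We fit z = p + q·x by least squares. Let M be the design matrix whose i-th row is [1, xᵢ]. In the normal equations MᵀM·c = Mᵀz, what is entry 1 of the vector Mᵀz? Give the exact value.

-15

Entry 1 ↔ basis 1, so (Mᵀz)_{1} = Σᵢ zᵢ = (1)·(-3) + (1)·(-3) + (1)·(-4) + (1)·(-5) = -15.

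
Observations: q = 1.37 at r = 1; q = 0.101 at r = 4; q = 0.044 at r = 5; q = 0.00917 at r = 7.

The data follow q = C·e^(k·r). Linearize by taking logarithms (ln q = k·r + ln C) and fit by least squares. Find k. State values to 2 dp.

Linearized form: ln q = k·r + ln C. From the 4 transformed points,
AᵀA = [[91.0000, 17.0000]; [17.0000, 4]], rhs = [-57.3163, -9.7932]ᵀ  (here Σr = 17.0000, Σ(r)² = 91.0000, Σln q = -9.7932, Σr·ln q = -57.3163).
Solving (det = 75.0000): k = -0.83707, ln C = 1.10927.

k = -0.84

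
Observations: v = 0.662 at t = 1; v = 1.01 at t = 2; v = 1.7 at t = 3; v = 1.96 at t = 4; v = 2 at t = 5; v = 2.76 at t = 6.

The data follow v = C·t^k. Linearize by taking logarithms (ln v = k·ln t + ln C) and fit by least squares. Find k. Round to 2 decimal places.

k = 0.78

Taking logs, ln v = k·ln t + ln C, so regress ln v on ln t.
Sums: Σln t = 6.5793, Σ(ln t)² = 9.4099, Σln v = 2.5094, Σln t·ln v = 4.4574.
Normal system: [[9.4099, 6.5793]; [6.5793, 6]]·[k, ln C]ᵀ = [4.4574, 2.5094]ᵀ.
Δ = 9.4099·6 − (6.5793)² = 13.1729; k = (4.4574·6 − 6.5793·2.5094)/13.1729 = 0.77692, ln C = (9.4099·2.5094 − 6.5793·4.4574)/13.1729 = -0.43368.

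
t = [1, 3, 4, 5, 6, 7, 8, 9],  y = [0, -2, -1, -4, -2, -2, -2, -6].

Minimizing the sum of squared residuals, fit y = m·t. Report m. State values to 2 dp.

m = -0.45

Compute the Gram sums: Σt·t = 281.
For Mᵀy: Σt·y = -126.
Hence m = -126 / 281 ≈ -0.448399.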